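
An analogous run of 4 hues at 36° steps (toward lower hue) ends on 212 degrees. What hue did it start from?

3 steps of 36° (toward lower hue) give a net shift of −108°.
Start = end − shift: 212 + 108 = 320°

320°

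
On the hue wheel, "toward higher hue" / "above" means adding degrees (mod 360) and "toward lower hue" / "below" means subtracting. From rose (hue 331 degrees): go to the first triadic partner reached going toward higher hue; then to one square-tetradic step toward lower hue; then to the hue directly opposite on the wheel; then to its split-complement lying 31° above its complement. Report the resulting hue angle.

32°

triadic ↑ +120°: 331 + 120 = 451 → 451 − 360 = 91°
square ↓ −90°: 91 − 90 = 1°
complement +180°: 1 + 180 = 181°
split-comp 31° ↑ +211°: 181 + 211 = 392 → 392 − 360 = 32°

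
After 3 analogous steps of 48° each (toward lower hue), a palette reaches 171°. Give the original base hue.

3 steps of 48° (toward lower hue) give a net shift of −144°.
Start = end − shift: 171 + 144 = 315°

315°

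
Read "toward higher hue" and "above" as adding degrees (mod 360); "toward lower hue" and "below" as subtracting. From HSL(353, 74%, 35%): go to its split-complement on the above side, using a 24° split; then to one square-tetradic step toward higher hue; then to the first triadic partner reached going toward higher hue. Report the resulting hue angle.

47°

353 + 204 = 557 → 557 − 360 = 197°   (split-comp 24° ↑)
197 + 90 = 287°   (square ↑)
287 + 120 = 407 → 407 − 360 = 47°   (triadic ↑)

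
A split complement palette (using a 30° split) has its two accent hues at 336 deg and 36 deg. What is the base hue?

The accents sit 30° either side of the complement, so the complement is their short-arc midpoint on the wheel.
Short-arc midpoint of 336° and 36°: 6°.
Base is 180° from the complement: 6 − 180 = -174 → -174 + 360 = 186°

186°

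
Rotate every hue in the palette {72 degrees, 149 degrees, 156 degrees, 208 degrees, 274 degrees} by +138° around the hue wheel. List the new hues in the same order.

210°, 287°, 294°, 346°, 52°

72 + 138 = 210°
149 + 138 = 287°
156 + 138 = 294°
208 + 138 = 346°
274 + 138 = 412 → 412 − 360 = 52°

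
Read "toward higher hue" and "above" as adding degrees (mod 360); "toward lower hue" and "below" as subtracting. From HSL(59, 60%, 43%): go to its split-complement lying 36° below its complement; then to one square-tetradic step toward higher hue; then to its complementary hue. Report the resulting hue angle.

split-comp 36° ↓ +144°: 59 + 144 = 203°
square ↑ +90°: 203 + 90 = 293°
complement +180°: 293 + 180 = 473 → 473 − 360 = 113°

113°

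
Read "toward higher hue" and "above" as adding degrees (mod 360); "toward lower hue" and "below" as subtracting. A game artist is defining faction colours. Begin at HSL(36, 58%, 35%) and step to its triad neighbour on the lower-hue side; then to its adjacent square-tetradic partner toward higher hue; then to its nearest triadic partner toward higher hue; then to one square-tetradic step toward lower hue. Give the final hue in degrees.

triadic ↓ −120°: 36 − 120 = -84 → -84 + 360 = 276°
square ↑ +90°: 276 + 90 = 366 → 366 − 360 = 6°
triadic ↑ +120°: 6 + 120 = 126°
square ↓ −90°: 126 − 90 = 36°

36°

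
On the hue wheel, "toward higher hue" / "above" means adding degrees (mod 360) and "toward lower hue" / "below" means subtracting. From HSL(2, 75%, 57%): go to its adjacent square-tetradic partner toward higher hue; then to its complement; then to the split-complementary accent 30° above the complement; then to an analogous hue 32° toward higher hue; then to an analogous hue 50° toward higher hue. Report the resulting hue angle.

204°

square ↑ +90°: 2 + 90 = 92°
complement +180°: 92 + 180 = 272°
split-comp 30° ↑ +210°: 272 + 210 = 482 → 482 − 360 = 122°
analog 32° ↑ +32°: 122 + 32 = 154°
analog 50° ↑ +50°: 154 + 50 = 204°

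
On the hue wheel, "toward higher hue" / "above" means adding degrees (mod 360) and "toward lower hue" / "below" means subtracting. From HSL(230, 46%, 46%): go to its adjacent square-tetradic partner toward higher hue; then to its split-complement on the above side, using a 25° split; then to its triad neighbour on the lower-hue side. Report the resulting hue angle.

+90° (square ↑): 230 + 90 = 320°
+205° (split-comp 25° ↑): 320 + 205 = 525 → 525 − 360 = 165°
−120° (triadic ↓): 165 − 120 = 45°

45°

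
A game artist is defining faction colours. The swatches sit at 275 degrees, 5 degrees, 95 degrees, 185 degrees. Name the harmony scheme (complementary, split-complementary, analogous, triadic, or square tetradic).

square tetradic

Sort the hues: 5°, 95°, 185°, 275°.
Successive gaps around the wheel: 90°, 90°, 90°, 90°.
Four hues every 90° form a square tetradic scheme.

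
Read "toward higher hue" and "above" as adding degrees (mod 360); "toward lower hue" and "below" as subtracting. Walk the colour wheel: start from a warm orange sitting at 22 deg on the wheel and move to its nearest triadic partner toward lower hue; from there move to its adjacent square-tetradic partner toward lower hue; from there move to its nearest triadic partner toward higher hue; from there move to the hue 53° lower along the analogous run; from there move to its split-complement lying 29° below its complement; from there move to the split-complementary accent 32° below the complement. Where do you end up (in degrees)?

22 − 120 = -98 → -98 + 360 = 262°   (triadic ↓)
262 − 90 = 172°   (square ↓)
172 + 120 = 292°   (triadic ↑)
292 − 53 = 239°   (analog 53° ↓)
239 + 151 = 390 → 390 − 360 = 30°   (split-comp 29° ↓)
30 + 148 = 178°   (split-comp 32° ↓)

178°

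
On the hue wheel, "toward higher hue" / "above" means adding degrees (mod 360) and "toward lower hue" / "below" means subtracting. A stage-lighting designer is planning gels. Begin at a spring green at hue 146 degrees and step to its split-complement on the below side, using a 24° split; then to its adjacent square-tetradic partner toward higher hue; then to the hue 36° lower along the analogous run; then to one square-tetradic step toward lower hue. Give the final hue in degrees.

266°

split-comp 24° ↓ +156°: 146 + 156 = 302°
square ↑ +90°: 302 + 90 = 392 → 392 − 360 = 32°
analog 36° ↓ −36°: 32 − 36 = -4 → -4 + 360 = 356°
square ↓ −90°: 356 − 90 = 266°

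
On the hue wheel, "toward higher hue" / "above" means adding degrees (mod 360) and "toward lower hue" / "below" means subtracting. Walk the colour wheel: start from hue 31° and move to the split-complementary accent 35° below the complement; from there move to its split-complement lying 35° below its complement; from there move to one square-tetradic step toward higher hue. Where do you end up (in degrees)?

51°

+145° (split-comp 35° ↓): 31 + 145 = 176°
+145° (split-comp 35° ↓): 176 + 145 = 321°
+90° (square ↑): 321 + 90 = 411 → 411 − 360 = 51°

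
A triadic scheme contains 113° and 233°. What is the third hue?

353°

A triad spaces three hues 120° apart.
The full set is {113°, 233°, 353°}.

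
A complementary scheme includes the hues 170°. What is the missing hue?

The complement sits 180° across the wheel.
The full set through 170° is {170°, 350°}.
Given {170°}, the missing hue is 350°.

350°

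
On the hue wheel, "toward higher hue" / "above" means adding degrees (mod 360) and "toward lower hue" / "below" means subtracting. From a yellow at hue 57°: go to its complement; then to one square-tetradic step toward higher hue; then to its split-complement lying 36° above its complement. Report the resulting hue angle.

57 + 180 = 237°   (complement)
237 + 90 = 327°   (square ↑)
327 + 216 = 543 → 543 − 360 = 183°   (split-comp 36° ↑)

183°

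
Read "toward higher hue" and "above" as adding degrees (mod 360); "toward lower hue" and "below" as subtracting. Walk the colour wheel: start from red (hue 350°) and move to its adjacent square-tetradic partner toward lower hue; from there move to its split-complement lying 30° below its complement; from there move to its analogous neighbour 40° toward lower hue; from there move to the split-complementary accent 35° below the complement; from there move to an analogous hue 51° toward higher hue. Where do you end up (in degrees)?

206°

−90° (square ↓): 350 − 90 = 260°
+150° (split-comp 30° ↓): 260 + 150 = 410 → 410 − 360 = 50°
−40° (analog 40° ↓): 50 − 40 = 10°
+145° (split-comp 35° ↓): 10 + 145 = 155°
+51° (analog 51° ↑): 155 + 51 = 206°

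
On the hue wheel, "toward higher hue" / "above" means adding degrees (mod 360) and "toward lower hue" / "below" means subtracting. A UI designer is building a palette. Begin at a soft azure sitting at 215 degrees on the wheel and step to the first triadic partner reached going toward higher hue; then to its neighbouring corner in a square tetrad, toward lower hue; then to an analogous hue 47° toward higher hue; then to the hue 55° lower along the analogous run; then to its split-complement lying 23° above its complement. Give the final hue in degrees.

+120° (triadic ↑): 215 + 120 = 335°
−90° (square ↓): 335 − 90 = 245°
+47° (analog 47° ↑): 245 + 47 = 292°
−55° (analog 55° ↓): 292 − 55 = 237°
+203° (split-comp 23° ↑): 237 + 203 = 440 → 440 − 360 = 80°

80°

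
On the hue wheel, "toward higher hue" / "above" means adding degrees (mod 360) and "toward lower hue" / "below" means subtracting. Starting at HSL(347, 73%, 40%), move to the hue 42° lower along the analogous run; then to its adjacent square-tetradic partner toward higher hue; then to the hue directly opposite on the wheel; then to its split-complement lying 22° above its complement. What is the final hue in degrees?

57°

analog 42° ↓ −42°: 347 − 42 = 305°
square ↑ +90°: 305 + 90 = 395 → 395 − 360 = 35°
complement +180°: 35 + 180 = 215°
split-comp 22° ↑ +202°: 215 + 202 = 417 → 417 − 360 = 57°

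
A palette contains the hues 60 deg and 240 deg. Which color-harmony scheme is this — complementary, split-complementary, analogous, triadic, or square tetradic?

Sort the hues: 60°, 240°.
Successive gaps around the wheel: 180°, 180°.
Two hues 180° apart are complementary.

complementary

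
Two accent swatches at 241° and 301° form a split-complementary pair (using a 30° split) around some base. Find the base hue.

91°

The accents sit 30° either side of the complement, so the complement is their short-arc midpoint on the wheel.
Short-arc midpoint of 241° and 301°: 271°.
Base is 180° from the complement: 271 − 180 = 91°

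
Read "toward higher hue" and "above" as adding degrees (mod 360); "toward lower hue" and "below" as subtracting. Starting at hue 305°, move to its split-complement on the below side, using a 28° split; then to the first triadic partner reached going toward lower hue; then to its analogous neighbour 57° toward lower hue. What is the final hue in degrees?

280°

+152° (split-comp 28° ↓): 305 + 152 = 457 → 457 − 360 = 97°
−120° (triadic ↓): 97 − 120 = -23 → -23 + 360 = 337°
−57° (analog 57° ↓): 337 − 57 = 280°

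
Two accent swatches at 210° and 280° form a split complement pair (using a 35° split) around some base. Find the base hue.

The accents sit 35° either side of the complement, so the complement is their short-arc midpoint on the wheel.
Short-arc midpoint of 210° and 280°: 245°.
Base is 180° from the complement: 245 − 180 = 65°

65°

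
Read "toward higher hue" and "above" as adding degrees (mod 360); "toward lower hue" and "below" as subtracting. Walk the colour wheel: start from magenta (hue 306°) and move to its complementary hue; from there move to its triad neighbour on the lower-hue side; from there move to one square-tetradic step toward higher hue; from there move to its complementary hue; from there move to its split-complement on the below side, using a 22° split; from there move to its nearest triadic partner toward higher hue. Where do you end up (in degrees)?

194°

+180° (complement): 306 + 180 = 486 → 486 − 360 = 126°
−120° (triadic ↓): 126 − 120 = 6°
+90° (square ↑): 6 + 90 = 96°
+180° (complement): 96 + 180 = 276°
+158° (split-comp 22° ↓): 276 + 158 = 434 → 434 − 360 = 74°
+120° (triadic ↑): 74 + 120 = 194°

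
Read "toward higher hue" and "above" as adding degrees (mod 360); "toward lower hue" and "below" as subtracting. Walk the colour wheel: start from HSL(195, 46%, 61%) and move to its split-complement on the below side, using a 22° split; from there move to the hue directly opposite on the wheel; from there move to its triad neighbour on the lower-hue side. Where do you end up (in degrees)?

split-comp 22° ↓ +158°: 195 + 158 = 353°
complement +180°: 353 + 180 = 533 → 533 − 360 = 173°
triadic ↓ −120°: 173 − 120 = 53°

53°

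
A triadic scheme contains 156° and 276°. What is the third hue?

A triad spaces three hues 120° apart.
The full set is {36°, 156°, 276°}.

36°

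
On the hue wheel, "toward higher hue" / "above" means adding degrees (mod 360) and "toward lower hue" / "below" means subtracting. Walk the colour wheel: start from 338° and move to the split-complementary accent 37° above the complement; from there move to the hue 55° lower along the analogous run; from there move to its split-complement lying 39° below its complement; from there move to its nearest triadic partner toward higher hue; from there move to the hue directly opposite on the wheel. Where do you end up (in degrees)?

338 + 217 = 555 → 555 − 360 = 195°   (split-comp 37° ↑)
195 − 55 = 140°   (analog 55° ↓)
140 + 141 = 281°   (split-comp 39° ↓)
281 + 120 = 401 → 401 − 360 = 41°   (triadic ↑)
41 + 180 = 221°   (complement)

221°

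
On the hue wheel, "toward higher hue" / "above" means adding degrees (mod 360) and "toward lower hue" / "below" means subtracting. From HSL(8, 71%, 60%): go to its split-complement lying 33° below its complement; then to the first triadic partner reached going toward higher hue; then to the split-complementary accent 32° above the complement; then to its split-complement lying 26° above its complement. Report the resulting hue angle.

8 + 147 = 155°   (split-comp 33° ↓)
155 + 120 = 275°   (triadic ↑)
275 + 212 = 487 → 487 − 360 = 127°   (split-comp 32° ↑)
127 + 206 = 333°   (split-comp 26° ↑)

333°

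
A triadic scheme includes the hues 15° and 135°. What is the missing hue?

255°

A triad places three hues 120° apart.
The full set through 15° is {15°, 135°, 255°}.
Given {15°, 135°}, the missing hue is 255°.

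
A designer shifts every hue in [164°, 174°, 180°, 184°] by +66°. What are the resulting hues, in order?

164 + 66 = 230°
174 + 66 = 240°
180 + 66 = 246°
184 + 66 = 250°

230°, 240°, 246°, 250°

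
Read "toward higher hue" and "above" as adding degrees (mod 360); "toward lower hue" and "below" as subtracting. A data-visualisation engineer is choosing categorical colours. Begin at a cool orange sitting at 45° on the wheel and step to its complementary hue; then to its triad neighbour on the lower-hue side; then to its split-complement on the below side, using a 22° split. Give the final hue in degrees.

45 + 180 = 225°   (complement)
225 − 120 = 105°   (triadic ↓)
105 + 158 = 263°   (split-comp 22° ↓)

263°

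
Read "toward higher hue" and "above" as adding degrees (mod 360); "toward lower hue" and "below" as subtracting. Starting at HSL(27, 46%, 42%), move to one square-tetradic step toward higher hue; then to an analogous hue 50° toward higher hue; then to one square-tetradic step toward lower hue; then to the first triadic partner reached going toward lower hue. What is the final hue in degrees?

317°

27 + 90 = 117°   (square ↑)
117 + 50 = 167°   (analog 50° ↑)
167 − 90 = 77°   (square ↓)
77 − 120 = -43 → -43 + 360 = 317°   (triadic ↓)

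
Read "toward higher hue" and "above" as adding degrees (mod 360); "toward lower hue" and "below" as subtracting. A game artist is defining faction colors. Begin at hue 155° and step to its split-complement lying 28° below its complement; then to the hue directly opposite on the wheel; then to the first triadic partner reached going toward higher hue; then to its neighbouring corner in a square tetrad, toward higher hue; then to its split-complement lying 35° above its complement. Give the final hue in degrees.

split-comp 28° ↓ +152°: 155 + 152 = 307°
complement +180°: 307 + 180 = 487 → 487 − 360 = 127°
triadic ↑ +120°: 127 + 120 = 247°
square ↑ +90°: 247 + 90 = 337°
split-comp 35° ↑ +215°: 337 + 215 = 552 → 552 − 360 = 192°

192°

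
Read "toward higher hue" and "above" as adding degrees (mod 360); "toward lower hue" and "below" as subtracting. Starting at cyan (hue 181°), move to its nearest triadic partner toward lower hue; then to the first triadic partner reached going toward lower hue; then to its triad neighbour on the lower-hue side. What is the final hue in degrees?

−120° (triadic ↓): 181 − 120 = 61°
−120° (triadic ↓): 61 − 120 = -59 → -59 + 360 = 301°
−120° (triadic ↓): 301 − 120 = 181°

181°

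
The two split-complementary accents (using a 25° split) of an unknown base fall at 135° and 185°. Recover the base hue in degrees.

The accents sit 25° either side of the complement, so the complement is their short-arc midpoint on the wheel.
Short-arc midpoint of 135° and 185°: 160°.
Base is 180° from the complement: 160 − 180 = -20 → -20 + 360 = 340°

340°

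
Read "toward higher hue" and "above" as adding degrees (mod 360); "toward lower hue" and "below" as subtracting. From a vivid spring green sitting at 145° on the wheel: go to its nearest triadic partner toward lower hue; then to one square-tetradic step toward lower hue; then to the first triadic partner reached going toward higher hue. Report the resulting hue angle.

145 − 120 = 25°   (triadic ↓)
25 − 90 = -65 → -65 + 360 = 295°   (square ↓)
295 + 120 = 415 → 415 − 360 = 55°   (triadic ↑)

55°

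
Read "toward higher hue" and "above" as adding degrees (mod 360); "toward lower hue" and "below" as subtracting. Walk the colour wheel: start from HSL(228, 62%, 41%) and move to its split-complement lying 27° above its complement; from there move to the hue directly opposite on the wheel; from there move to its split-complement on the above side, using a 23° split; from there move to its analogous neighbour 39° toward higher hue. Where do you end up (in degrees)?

+207° (split-comp 27° ↑): 228 + 207 = 435 → 435 − 360 = 75°
+180° (complement): 75 + 180 = 255°
+203° (split-comp 23° ↑): 255 + 203 = 458 → 458 − 360 = 98°
+39° (analog 39° ↑): 98 + 39 = 137°

137°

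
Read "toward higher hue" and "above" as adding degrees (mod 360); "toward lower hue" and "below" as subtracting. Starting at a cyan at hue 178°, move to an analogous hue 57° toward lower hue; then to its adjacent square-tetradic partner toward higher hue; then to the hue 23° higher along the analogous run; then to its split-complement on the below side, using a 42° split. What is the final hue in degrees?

12°

−57° (analog 57° ↓): 178 − 57 = 121°
+90° (square ↑): 121 + 90 = 211°
+23° (analog 23° ↑): 211 + 23 = 234°
+138° (split-comp 42° ↓): 234 + 138 = 372 → 372 − 360 = 12°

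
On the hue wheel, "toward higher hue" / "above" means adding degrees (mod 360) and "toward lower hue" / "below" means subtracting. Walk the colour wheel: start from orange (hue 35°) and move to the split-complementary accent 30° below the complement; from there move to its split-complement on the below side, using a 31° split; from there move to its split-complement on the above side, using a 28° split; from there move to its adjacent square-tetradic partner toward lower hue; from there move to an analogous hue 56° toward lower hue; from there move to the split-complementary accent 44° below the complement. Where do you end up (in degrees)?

172°

split-comp 30° ↓ +150°: 35 + 150 = 185°
split-comp 31° ↓ +149°: 185 + 149 = 334°
split-comp 28° ↑ +208°: 334 + 208 = 542 → 542 − 360 = 182°
square ↓ −90°: 182 − 90 = 92°
analog 56° ↓ −56°: 92 − 56 = 36°
split-comp 44° ↓ +136°: 36 + 136 = 172°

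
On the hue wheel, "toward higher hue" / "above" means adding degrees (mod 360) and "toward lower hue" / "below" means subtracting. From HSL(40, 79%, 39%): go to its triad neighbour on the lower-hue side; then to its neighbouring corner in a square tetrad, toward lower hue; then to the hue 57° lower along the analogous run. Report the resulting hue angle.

133°

−120° (triadic ↓): 40 − 120 = -80 → -80 + 360 = 280°
−90° (square ↓): 280 − 90 = 190°
−57° (analog 57° ↓): 190 − 57 = 133°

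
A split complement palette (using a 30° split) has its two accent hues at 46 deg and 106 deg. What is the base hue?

The accents sit 30° either side of the complement, so the complement is their short-arc midpoint on the wheel.
Short-arc midpoint of 46° and 106°: 76°.
Base is 180° from the complement: 76 − 180 = -104 → -104 + 360 = 256°

256°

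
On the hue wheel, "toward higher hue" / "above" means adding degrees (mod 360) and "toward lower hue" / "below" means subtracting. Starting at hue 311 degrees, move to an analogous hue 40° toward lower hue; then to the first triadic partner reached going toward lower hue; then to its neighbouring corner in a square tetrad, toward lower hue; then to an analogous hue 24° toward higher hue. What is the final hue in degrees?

analog 40° ↓ −40°: 311 − 40 = 271°
triadic ↓ −120°: 271 − 120 = 151°
square ↓ −90°: 151 − 90 = 61°
analog 24° ↑ +24°: 61 + 24 = 85°

85°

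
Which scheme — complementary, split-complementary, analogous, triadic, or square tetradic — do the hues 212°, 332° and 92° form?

Sort the hues: 92°, 212°, 332°.
Successive gaps around the wheel: 120°, 120°, 120°.
Three hues equally spaced 120° apart form a triad.

triadic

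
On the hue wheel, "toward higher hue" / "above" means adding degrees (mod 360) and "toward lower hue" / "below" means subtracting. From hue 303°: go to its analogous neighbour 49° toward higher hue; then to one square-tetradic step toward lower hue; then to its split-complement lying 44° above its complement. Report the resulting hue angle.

126°

303 + 49 = 352°   (analog 49° ↑)
352 − 90 = 262°   (square ↓)
262 + 224 = 486 → 486 − 360 = 126°   (split-comp 44° ↑)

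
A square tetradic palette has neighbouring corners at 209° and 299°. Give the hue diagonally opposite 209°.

29°

A square tetradic scheme places four hues 90° apart; opposite corners are 180° apart.
209 + 180 = 389 → 389 − 360 = 29°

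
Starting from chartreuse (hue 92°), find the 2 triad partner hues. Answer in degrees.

A triad places three hues 120° apart.
92 + 120 = 212°
92 + 240 = 332°

212° and 332°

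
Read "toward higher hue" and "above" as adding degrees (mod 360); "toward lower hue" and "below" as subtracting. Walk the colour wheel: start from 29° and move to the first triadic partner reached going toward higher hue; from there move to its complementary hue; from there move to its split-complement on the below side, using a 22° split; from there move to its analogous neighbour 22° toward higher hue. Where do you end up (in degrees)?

triadic ↑ +120°: 29 + 120 = 149°
complement +180°: 149 + 180 = 329°
split-comp 22° ↓ +158°: 329 + 158 = 487 → 487 − 360 = 127°
analog 22° ↑ +22°: 127 + 22 = 149°

149°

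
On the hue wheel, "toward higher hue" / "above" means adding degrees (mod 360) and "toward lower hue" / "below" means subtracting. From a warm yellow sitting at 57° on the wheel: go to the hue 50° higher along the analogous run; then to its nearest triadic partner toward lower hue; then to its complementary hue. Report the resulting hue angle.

+50° (analog 50° ↑): 57 + 50 = 107°
−120° (triadic ↓): 107 − 120 = -13 → -13 + 360 = 347°
+180° (complement): 347 + 180 = 527 → 527 − 360 = 167°

167°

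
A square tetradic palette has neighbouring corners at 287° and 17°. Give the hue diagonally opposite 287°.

A square tetradic scheme places four hues 90° apart; opposite corners are 180° apart.
287 + 180 = 467 → 467 − 360 = 107°

107°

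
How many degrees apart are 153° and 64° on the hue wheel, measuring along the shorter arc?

|153 − 64| = 89.
89 ≤ 180, so the shorter arc is 89°.

89°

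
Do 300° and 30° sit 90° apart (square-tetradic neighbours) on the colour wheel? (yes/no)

yes

Angular distance: |300 − 30| = 270; shorter arc = 360 − 270 = 90°.
90° apart (square-tetradic neighbours) requires 90°.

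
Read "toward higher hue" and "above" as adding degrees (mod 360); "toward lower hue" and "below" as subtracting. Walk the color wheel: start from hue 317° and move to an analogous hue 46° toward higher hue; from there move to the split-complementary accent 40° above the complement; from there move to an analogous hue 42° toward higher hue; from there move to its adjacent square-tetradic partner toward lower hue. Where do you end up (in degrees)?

analog 46° ↑ +46°: 317 + 46 = 363 → 363 − 360 = 3°
split-comp 40° ↑ +220°: 3 + 220 = 223°
analog 42° ↑ +42°: 223 + 42 = 265°
square ↓ −90°: 265 − 90 = 175°

175°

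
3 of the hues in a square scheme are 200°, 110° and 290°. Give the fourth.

20°

A square tetradic scheme places four hues every 90°.
The full set through 110° is {20°, 110°, 200°, 290°}.
Given {110°, 200°, 290°}, the missing hue is 20°.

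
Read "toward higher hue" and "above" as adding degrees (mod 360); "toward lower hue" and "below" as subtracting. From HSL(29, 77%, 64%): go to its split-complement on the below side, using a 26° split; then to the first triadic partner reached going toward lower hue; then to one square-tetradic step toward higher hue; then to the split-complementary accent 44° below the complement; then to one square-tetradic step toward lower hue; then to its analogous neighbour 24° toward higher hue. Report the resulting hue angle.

split-comp 26° ↓ +154°: 29 + 154 = 183°
triadic ↓ −120°: 183 − 120 = 63°
square ↑ +90°: 63 + 90 = 153°
split-comp 44° ↓ +136°: 153 + 136 = 289°
square ↓ −90°: 289 − 90 = 199°
analog 24° ↑ +24°: 199 + 24 = 223°

223°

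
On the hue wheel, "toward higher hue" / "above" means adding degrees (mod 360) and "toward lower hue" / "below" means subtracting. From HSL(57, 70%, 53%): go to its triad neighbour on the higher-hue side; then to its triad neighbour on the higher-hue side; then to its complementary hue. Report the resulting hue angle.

+120° (triadic ↑): 57 + 120 = 177°
+120° (triadic ↑): 177 + 120 = 297°
+180° (complement): 297 + 180 = 477 → 477 − 360 = 117°

117°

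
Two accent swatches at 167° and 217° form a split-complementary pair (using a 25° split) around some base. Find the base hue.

The accents sit 25° either side of the complement, so the complement is their short-arc midpoint on the wheel.
Short-arc midpoint of 167° and 217°: 192°.
Base is 180° from the complement: 192 − 180 = 12°

12°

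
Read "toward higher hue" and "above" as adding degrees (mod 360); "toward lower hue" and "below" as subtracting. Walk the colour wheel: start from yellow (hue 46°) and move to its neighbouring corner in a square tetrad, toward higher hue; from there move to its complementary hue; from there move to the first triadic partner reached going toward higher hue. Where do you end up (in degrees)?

46 + 90 = 136°   (square ↑)
136 + 180 = 316°   (complement)
316 + 120 = 436 → 436 − 360 = 76°   (triadic ↑)

76°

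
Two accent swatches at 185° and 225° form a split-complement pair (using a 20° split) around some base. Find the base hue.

25°

The accents sit 20° either side of the complement, so the complement is their short-arc midpoint on the wheel.
Short-arc midpoint of 185° and 225°: 205°.
Base is 180° from the complement: 205 − 180 = 25°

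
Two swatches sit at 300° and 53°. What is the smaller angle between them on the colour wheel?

113°

|300 − 53| = 247.
The shorter arc is 360 − 247 = 113°.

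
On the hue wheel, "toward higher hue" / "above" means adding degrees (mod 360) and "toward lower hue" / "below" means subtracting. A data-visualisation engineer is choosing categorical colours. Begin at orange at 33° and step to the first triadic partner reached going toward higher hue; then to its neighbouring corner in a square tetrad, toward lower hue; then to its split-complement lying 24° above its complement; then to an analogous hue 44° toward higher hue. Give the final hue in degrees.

311°

33 + 120 = 153°   (triadic ↑)
153 − 90 = 63°   (square ↓)
63 + 204 = 267°   (split-comp 24° ↑)
267 + 44 = 311°   (analog 44° ↑)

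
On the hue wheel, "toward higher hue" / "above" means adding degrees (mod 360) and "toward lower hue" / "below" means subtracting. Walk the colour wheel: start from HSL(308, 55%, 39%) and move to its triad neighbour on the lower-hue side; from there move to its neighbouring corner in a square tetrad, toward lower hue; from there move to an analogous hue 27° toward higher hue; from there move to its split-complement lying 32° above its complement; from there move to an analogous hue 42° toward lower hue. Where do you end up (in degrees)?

−120° (triadic ↓): 308 − 120 = 188°
−90° (square ↓): 188 − 90 = 98°
+27° (analog 27° ↑): 98 + 27 = 125°
+212° (split-comp 32° ↑): 125 + 212 = 337°
−42° (analog 42° ↓): 337 − 42 = 295°

295°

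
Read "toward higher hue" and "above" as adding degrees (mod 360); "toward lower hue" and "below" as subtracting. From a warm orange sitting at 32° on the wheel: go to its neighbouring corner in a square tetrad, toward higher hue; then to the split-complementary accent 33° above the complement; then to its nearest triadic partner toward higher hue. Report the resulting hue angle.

+90° (square ↑): 32 + 90 = 122°
+213° (split-comp 33° ↑): 122 + 213 = 335°
+120° (triadic ↑): 335 + 120 = 455 → 455 − 360 = 95°

95°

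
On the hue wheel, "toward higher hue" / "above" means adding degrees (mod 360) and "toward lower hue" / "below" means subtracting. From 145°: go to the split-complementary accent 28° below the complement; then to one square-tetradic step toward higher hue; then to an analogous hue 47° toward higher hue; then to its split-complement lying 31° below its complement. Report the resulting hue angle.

223°

split-comp 28° ↓ +152°: 145 + 152 = 297°
square ↑ +90°: 297 + 90 = 387 → 387 − 360 = 27°
analog 47° ↑ +47°: 27 + 47 = 74°
split-comp 31° ↓ +149°: 74 + 149 = 223°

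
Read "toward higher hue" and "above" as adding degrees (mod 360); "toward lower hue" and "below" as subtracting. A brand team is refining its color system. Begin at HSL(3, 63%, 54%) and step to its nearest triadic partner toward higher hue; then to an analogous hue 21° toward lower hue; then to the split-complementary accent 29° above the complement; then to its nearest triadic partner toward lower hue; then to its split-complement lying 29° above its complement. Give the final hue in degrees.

3 + 120 = 123°   (triadic ↑)
123 − 21 = 102°   (analog 21° ↓)
102 + 209 = 311°   (split-comp 29° ↑)
311 − 120 = 191°   (triadic ↓)
191 + 209 = 400 → 400 − 360 = 40°   (split-comp 29° ↑)

40°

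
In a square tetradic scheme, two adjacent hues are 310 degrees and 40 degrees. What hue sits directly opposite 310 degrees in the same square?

A square tetradic scheme places four hues 90° apart; opposite corners are 180° apart.
310 + 180 = 490 → 490 − 360 = 130°

130°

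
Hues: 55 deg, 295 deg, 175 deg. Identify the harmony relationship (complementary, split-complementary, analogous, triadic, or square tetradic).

triadic

Sort the hues: 55°, 175°, 295°.
Successive gaps around the wheel: 120°, 120°, 120°.
Three hues equally spaced 120° apart form a triad.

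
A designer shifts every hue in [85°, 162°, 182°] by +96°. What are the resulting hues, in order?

85 + 96 = 181°
162 + 96 = 258°
182 + 96 = 278°

181°, 258°, 278°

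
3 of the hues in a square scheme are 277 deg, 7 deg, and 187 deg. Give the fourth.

97°

A square tetradic scheme places four hues every 90°.
The full set through 7° is {7°, 97°, 187°, 277°}.
Given {7°, 187°, 277°}, the missing hue is 97°.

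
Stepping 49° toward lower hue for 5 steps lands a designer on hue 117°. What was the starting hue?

5 steps of 49° (toward lower hue) give a net shift of −245°.
Start = end − shift: 117 + 245 = 362 → 362 − 360 = 2°

2°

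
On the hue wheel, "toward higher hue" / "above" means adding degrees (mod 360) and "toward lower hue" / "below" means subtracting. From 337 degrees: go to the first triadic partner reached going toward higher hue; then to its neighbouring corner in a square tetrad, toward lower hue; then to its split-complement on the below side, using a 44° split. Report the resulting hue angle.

143°

triadic ↑ +120°: 337 + 120 = 457 → 457 − 360 = 97°
square ↓ −90°: 97 − 90 = 7°
split-comp 44° ↓ +136°: 7 + 136 = 143°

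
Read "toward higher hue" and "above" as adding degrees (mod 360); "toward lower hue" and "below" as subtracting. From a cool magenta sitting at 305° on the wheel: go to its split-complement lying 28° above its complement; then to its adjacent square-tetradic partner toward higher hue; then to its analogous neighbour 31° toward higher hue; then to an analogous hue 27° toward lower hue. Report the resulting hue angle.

+208° (split-comp 28° ↑): 305 + 208 = 513 → 513 − 360 = 153°
+90° (square ↑): 153 + 90 = 243°
+31° (analog 31° ↑): 243 + 31 = 274°
−27° (analog 27° ↓): 274 − 27 = 247°

247°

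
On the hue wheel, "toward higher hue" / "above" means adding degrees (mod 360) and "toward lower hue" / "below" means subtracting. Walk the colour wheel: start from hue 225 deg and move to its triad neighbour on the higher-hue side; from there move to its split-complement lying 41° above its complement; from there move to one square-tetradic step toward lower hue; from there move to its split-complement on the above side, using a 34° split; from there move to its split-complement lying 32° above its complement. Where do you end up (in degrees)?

225 + 120 = 345°   (triadic ↑)
345 + 221 = 566 → 566 − 360 = 206°   (split-comp 41° ↑)
206 − 90 = 116°   (square ↓)
116 + 214 = 330°   (split-comp 34° ↑)
330 + 212 = 542 → 542 − 360 = 182°   (split-comp 32° ↑)

182°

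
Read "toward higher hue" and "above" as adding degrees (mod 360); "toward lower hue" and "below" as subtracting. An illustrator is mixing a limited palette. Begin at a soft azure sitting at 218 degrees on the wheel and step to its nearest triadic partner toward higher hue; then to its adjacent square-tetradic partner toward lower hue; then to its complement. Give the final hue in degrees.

+120° (triadic ↑): 218 + 120 = 338°
−90° (square ↓): 338 − 90 = 248°
+180° (complement): 248 + 180 = 428 → 428 − 360 = 68°

68°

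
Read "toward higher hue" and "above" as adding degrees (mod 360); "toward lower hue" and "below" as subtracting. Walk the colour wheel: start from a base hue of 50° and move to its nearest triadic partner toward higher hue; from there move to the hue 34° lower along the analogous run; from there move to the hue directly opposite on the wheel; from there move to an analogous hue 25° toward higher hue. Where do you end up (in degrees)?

50 + 120 = 170°   (triadic ↑)
170 − 34 = 136°   (analog 34° ↓)
136 + 180 = 316°   (complement)
316 + 25 = 341°   (analog 25° ↑)

341°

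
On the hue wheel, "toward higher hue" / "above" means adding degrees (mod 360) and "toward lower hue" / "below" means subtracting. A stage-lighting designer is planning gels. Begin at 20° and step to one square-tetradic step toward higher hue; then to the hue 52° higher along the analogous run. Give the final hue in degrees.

square ↑ +90°: 20 + 90 = 110°
analog 52° ↑ +52°: 110 + 52 = 162°

162°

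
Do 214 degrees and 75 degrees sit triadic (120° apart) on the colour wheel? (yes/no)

Angular distance: |214 − 75| = 139 = 139°.
Triadic (120° apart) requires 120°.

no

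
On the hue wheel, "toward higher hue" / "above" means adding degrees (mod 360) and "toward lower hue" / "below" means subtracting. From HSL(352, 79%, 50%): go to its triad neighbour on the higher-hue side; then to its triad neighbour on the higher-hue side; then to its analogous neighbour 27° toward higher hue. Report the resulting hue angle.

352 + 120 = 472 → 472 − 360 = 112°   (triadic ↑)
112 + 120 = 232°   (triadic ↑)
232 + 27 = 259°   (analog 27° ↑)

259°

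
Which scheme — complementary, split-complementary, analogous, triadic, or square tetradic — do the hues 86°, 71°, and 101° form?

analogous

Sort the hues: 71°, 86°, 101°.
Successive gaps around the wheel: 15°, 15°, 330°.
A run of hues at equal small steps (15°) with one large closing gap is an analogous group.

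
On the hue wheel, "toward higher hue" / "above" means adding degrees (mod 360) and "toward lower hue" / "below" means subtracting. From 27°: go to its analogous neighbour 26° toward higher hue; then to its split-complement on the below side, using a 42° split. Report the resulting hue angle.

191°

+26° (analog 26° ↑): 27 + 26 = 53°
+138° (split-comp 42° ↓): 53 + 138 = 191°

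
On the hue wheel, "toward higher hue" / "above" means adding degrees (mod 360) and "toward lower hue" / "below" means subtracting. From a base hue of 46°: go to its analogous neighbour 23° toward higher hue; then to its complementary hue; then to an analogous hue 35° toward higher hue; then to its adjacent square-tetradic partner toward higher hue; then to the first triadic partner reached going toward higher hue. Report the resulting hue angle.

46 + 23 = 69°   (analog 23° ↑)
69 + 180 = 249°   (complement)
249 + 35 = 284°   (analog 35° ↑)
284 + 90 = 374 → 374 − 360 = 14°   (square ↑)
14 + 120 = 134°   (triadic ↑)

134°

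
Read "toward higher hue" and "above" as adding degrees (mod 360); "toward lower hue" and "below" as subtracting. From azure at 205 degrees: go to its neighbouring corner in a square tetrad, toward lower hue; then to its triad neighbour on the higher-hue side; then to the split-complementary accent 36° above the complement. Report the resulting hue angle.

205 − 90 = 115°   (square ↓)
115 + 120 = 235°   (triadic ↑)
235 + 216 = 451 → 451 − 360 = 91°   (split-comp 36° ↑)

91°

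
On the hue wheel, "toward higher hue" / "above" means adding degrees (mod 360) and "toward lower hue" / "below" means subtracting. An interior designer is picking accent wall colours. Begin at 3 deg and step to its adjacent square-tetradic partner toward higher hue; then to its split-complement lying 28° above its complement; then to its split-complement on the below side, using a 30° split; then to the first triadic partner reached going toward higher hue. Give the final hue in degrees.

+90° (square ↑): 3 + 90 = 93°
+208° (split-comp 28° ↑): 93 + 208 = 301°
+150° (split-comp 30° ↓): 301 + 150 = 451 → 451 − 360 = 91°
+120° (triadic ↑): 91 + 120 = 211°

211°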